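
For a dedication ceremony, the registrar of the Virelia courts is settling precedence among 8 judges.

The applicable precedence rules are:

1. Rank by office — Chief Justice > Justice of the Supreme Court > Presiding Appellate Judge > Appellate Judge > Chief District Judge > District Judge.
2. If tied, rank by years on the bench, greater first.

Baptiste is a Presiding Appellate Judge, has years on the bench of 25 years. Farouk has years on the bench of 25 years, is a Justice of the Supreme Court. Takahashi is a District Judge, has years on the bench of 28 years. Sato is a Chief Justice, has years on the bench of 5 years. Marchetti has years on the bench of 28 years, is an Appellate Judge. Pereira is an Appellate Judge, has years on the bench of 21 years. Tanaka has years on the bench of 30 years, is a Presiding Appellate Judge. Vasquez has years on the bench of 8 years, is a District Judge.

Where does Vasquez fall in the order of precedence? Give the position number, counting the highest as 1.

By office: Sato (Chief Justice); then Farouk (Justice of the Supreme Court); then Tanaka and Baptiste (Presiding Appellate Judge); then Marchetti and Pereira (Appellate Judge); then Takahashi and Vasquez (District Judge).
Among Tanaka and Baptiste, by years on the bench (higher first): Tanaka (30 years) before Baptiste (25 years).
Among Marchetti and Pereira, by years on the bench (higher first): Marchetti (28 years) before Pereira (21 years).
Among Takahashi and Vasquez, by years on the bench (higher first): Takahashi (28 years) before Vasquez (8 years).
Order: Sato, Farouk, Tanaka, Baptiste, Marchetti, Pereira, Takahashi, Vasquez. So position 8.

8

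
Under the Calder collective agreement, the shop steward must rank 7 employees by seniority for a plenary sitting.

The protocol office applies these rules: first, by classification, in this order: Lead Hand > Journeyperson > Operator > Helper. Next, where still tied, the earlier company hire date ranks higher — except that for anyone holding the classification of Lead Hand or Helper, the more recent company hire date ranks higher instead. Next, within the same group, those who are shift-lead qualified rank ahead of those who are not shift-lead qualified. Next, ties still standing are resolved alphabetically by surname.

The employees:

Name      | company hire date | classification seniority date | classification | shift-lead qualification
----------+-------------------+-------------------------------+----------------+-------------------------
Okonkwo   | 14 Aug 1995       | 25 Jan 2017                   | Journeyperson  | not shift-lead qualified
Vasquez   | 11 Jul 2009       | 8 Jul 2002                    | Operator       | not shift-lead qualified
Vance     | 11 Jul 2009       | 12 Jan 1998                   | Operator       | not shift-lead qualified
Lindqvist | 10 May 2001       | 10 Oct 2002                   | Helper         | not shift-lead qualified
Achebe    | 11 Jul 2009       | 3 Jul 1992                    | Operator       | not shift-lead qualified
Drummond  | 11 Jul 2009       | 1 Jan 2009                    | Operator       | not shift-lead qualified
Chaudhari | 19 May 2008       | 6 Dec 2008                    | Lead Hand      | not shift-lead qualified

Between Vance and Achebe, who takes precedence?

Achebe

By classification: Chaudhari (Lead Hand); then Okonkwo (Journeyperson); then Achebe, Drummond, Vance and Vasquez (Operator); then Lindqvist (Helper).
Achebe, Drummond, Vance and Vasquez all have company hire date 11 Jul 2009, so the next rule applies.
Achebe, Drummond, Vance and Vasquez are each not shift-lead qualified, so the next rule applies.
Among Achebe, Drummond, Vance and Vasquez, alphabetically by surname: Achebe before Drummond before Vance before Vasquez.
So Achebe takes precedence.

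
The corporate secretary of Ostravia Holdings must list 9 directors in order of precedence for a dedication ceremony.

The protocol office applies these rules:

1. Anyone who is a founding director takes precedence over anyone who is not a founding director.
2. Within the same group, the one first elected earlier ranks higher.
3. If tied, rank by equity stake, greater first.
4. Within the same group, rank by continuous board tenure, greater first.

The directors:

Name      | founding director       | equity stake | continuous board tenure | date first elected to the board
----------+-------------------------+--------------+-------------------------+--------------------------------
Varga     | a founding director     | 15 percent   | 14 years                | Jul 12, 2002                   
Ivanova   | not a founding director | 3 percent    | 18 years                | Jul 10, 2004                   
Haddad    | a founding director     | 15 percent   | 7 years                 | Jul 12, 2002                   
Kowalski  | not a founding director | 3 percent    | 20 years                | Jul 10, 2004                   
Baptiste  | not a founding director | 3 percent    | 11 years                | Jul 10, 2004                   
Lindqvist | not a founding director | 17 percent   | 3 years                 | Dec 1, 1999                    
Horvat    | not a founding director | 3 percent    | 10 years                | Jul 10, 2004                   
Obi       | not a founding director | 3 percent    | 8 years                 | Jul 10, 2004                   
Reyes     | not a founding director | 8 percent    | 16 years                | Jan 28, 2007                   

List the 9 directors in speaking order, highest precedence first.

By the first rule: Varga and Haddad (both a founding director); then Lindqvist, Kowalski, Ivanova, Baptiste, Horvat, Obi and Reyes (each not a founding director).
Varga and Haddad both have date first elected to the board Jul 12, 2002, so the next rule applies.
Varga and Haddad both have equity stake 15 percent, so the next rule applies.
Among Varga and Haddad, by continuous board tenure (higher first): Varga (14 years) before Haddad (7 years).
Among Lindqvist, Kowalski, Ivanova, Baptiste, Horvat, Obi and Reyes, by date first elected to the board (earlier first): Lindqvist (Dec 1, 1999) before Kowalski, Ivanova, Baptiste, Horvat and Obi (Jul 10, 2004) before Reyes (Jan 28, 2007).
Kowalski, Ivanova, Baptiste, Horvat and Obi all have equity stake 3 percent, so the next rule applies.
Among Kowalski, Ivanova, Baptiste, Horvat and Obi, by continuous board tenure (higher first): Kowalski (20 years) before Ivanova (18 years) before Baptiste (11 years) before Horvat (10 years) before Obi (8 years).
Full order: Varga, Haddad, Lindqvist, Kowalski, Ivanova, Baptiste, Horvat, Obi, Reyes.

Varga, Haddad, Lindqvist, Kowalski, Ivanova, Baptiste, Horvat, Obi, Reyes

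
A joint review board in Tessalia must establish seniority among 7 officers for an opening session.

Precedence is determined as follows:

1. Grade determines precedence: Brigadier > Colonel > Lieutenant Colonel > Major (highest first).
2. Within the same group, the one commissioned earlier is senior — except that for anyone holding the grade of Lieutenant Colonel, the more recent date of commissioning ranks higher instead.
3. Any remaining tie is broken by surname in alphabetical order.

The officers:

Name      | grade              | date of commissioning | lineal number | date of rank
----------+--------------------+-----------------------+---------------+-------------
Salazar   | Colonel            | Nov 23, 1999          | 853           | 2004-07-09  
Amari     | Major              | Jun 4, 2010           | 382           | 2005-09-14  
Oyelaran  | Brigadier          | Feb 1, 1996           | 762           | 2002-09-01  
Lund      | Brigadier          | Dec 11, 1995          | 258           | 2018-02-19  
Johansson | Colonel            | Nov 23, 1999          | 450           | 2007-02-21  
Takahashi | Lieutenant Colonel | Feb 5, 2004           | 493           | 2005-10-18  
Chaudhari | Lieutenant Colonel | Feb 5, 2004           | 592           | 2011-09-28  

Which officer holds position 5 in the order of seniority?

Chaudhari

By grade: Lund and Oyelaran (Brigadier); then Johansson and Salazar (Colonel); then Chaudhari and Takahashi (Lieutenant Colonel); then Amari (Major).
Among Lund and Oyelaran, by date of commissioning (earlier first): Lund (Dec 11, 1995) before Oyelaran (Feb 1, 1996).
Johansson and Salazar both have date of commissioning Nov 23, 1999, so the next rule applies.
Among Johansson and Salazar, alphabetically by surname: Johansson before Salazar.
Chaudhari and Takahashi both have date of commissioning Feb 5, 2004, so the next rule applies.
Among Chaudhari and Takahashi, alphabetically by surname: Chaudhari before Takahashi.
Order: Lund, Oyelaran, Johansson, Salazar, Chaudhari, Takahashi, Amari.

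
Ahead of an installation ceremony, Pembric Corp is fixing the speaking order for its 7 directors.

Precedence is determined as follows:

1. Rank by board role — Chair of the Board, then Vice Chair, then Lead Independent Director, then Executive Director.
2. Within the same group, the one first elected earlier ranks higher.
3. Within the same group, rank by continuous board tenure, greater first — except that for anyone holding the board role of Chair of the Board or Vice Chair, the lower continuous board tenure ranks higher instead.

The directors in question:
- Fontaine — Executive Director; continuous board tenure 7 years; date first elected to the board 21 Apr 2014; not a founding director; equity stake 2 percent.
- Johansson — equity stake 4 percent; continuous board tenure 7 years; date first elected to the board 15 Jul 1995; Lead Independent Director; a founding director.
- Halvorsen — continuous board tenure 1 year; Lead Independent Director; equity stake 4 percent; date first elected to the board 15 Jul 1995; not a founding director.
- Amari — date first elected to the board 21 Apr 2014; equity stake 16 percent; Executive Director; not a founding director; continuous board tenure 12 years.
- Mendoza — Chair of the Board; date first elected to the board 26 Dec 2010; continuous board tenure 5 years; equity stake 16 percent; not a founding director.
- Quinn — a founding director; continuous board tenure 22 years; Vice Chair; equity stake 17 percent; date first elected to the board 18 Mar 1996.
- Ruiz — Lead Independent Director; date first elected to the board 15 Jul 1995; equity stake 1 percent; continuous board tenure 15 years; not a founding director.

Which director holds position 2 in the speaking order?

By board role: Mendoza (Chair of the Board); then Quinn (Vice Chair); then Ruiz, Johansson and Halvorsen (Lead Independent Director); then Amari and Fontaine (Executive Director).
Ruiz, Johansson and Halvorsen all have date first elected to the board 15 Jul 1995, so the next rule applies.
Among Ruiz, Johansson and Halvorsen, by continuous board tenure (higher first): Ruiz (15 years) before Johansson (7 years) before Halvorsen (1 year).
Amari and Fontaine both have date first elected to the board 21 Apr 2014, so the next rule applies.
Among Amari and Fontaine, by continuous board tenure (higher first): Amari (12 years) before Fontaine (7 years).
Order: Mendoza, Quinn, Ruiz, Johansson, Halvorsen, Amari, Fontaine.

Quinn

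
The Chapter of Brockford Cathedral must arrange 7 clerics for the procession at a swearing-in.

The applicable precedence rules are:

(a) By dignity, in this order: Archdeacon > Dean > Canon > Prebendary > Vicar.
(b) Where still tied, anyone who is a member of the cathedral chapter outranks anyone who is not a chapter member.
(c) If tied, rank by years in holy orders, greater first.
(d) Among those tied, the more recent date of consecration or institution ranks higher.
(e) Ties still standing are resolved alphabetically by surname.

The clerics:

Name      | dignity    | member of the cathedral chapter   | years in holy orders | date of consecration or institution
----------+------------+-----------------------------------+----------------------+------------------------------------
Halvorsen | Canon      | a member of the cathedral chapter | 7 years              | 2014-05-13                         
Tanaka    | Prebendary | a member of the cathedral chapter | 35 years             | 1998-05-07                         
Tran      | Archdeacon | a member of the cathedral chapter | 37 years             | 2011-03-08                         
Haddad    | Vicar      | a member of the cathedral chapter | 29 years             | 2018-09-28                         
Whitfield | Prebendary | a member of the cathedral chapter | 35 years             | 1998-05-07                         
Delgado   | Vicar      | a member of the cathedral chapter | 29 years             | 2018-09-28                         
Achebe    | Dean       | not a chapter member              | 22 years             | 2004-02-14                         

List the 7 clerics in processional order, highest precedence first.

By dignity: Tran (Archdeacon); then Achebe (Dean); then Halvorsen (Canon); then Tanaka and Whitfield (Prebendary); then Delgado and Haddad (Vicar).
Tanaka and Whitfield are each a member of the cathedral chapter, so the next rule applies.
Tanaka and Whitfield both have years in holy orders 35 years, so the next rule applies.
Tanaka and Whitfield both have date of consecration or institution 1998-05-07, so the next rule applies.
Among Tanaka and Whitfield, alphabetically by surname: Tanaka before Whitfield.
Delgado and Haddad are each a member of the cathedral chapter, so the next rule applies.
Delgado and Haddad both have years in holy orders 29 years, so the next rule applies.
Delgado and Haddad both have date of consecration or institution 2018-09-28, so the next rule applies.
Among Delgado and Haddad, alphabetically by surname: Delgado before Haddad.
Full order: Tran, Achebe, Halvorsen, Tanaka, Whitfield, Delgado, Haddad.

Tran, Achebe, Halvorsen, Tanaka, Whitfield, Delgado, Haddad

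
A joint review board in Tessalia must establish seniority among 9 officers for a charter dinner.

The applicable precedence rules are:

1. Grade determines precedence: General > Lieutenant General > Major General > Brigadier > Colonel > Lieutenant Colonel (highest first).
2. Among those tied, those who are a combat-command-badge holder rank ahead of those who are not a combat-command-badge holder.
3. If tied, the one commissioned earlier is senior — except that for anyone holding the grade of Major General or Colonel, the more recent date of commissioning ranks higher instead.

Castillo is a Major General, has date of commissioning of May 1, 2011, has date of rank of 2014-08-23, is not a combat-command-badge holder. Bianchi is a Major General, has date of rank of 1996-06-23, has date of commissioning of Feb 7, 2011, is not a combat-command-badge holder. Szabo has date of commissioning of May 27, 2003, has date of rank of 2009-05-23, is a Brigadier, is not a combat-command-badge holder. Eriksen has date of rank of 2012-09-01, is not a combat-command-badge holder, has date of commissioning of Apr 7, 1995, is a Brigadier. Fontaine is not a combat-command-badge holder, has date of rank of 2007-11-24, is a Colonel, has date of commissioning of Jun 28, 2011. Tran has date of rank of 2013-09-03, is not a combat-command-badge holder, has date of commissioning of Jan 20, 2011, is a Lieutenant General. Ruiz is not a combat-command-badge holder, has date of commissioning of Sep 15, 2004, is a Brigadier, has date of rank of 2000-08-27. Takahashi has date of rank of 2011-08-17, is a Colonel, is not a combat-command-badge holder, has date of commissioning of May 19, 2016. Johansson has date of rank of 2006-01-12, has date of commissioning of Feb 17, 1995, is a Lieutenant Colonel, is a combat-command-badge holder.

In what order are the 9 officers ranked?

Tran, Castillo, Bianchi, Eriksen, Szabo, Ruiz, Takahashi, Fontaine, Johansson

By grade: Tran (Lieutenant General); then Castillo and Bianchi (Major General); then Eriksen, Szabo and Ruiz (Brigadier); then Takahashi and Fontaine (Colonel); then Johansson (Lieutenant Colonel).
Castillo and Bianchi are each not a combat-command-badge holder, so the next rule applies.
Among Castillo and Bianchi, by date of commissioning (later first) (reversed rule for this group): Castillo (May 1, 2011) before Bianchi (Feb 7, 2011).
Eriksen, Szabo and Ruiz are each not a combat-command-badge holder, so the next rule applies.
Among Eriksen, Szabo and Ruiz, by date of commissioning (earlier first): Eriksen (Apr 7, 1995) before Szabo (May 27, 2003) before Ruiz (Sep 15, 2004).
Takahashi and Fontaine are each not a combat-command-badge holder, so the next rule applies.
Among Takahashi and Fontaine, by date of commissioning (later first) (reversed rule for this group): Takahashi (May 19, 2016) before Fontaine (Jun 28, 2011).
Full order: Tran, Castillo, Bianchi, Eriksen, Szabo, Ruiz, Takahashi, Fontaine, Johansson.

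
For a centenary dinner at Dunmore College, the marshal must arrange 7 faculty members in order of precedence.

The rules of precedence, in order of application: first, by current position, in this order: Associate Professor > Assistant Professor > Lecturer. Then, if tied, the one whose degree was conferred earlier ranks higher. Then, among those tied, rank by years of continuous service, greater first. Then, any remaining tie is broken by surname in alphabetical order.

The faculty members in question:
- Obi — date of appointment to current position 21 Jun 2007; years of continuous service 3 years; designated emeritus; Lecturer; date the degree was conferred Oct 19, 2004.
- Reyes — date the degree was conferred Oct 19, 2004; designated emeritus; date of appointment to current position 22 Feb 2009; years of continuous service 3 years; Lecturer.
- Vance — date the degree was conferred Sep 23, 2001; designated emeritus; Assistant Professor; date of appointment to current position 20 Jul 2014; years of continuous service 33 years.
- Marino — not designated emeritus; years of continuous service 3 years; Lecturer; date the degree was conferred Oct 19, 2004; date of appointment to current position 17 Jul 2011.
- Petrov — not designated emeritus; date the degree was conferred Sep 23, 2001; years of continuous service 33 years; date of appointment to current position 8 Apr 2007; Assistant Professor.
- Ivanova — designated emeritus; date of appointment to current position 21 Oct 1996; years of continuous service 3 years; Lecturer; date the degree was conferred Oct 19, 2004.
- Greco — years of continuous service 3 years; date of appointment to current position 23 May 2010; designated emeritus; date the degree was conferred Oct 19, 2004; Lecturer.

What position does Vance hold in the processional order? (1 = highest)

2

By current position: Petrov and Vance (Assistant Professor); then Greco, Ivanova, Marino, Obi and Reyes (Lecturer).
Petrov and Vance both have date the degree was conferred Sep 23, 2001, so the next rule applies.
Petrov and Vance both have years of continuous service 33 years, so the next rule applies.
Among Petrov and Vance, alphabetically by surname: Petrov before Vance.
Greco, Ivanova, Marino, Obi and Reyes all have date the degree was conferred Oct 19, 2004, so the next rule applies.
Greco, Ivanova, Marino, Obi and Reyes all have years of continuous service 3 years, so the next rule applies.
Among Greco, Ivanova, Marino, Obi and Reyes, alphabetically by surname: Greco before Ivanova before Marino before Obi before Reyes.
Order: Petrov, Vance, Greco, Ivanova, Marino, Obi, Reyes. So position 2.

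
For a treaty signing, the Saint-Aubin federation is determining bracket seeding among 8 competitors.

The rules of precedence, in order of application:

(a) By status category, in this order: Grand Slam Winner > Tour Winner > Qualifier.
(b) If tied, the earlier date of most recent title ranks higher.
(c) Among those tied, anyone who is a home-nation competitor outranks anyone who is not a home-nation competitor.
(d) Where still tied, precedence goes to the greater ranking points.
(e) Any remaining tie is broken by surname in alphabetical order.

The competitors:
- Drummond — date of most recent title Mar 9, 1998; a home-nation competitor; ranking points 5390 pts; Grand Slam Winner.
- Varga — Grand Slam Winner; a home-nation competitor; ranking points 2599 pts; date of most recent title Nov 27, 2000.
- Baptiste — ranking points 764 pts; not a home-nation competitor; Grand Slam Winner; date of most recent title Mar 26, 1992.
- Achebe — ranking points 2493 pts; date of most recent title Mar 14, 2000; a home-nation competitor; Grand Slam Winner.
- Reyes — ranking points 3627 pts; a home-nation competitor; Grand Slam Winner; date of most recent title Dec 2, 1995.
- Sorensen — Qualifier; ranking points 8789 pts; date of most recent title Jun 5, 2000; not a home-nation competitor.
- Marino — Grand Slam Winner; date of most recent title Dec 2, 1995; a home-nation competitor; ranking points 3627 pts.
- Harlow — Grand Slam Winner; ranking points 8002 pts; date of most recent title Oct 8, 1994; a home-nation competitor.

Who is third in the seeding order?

Marino

By status category: Baptiste, Harlow, Marino, Reyes, Drummond, Achebe and Varga (Grand Slam Winner); then Sorensen (Qualifier).
Among Baptiste, Harlow, Marino, Reyes, Drummond, Achebe and Varga, by date of most recent title (earlier first): Baptiste (Mar 26, 1992) before Harlow (Oct 8, 1994) before Marino and Reyes (Dec 2, 1995) before Drummond (Mar 9, 1998) before Achebe (Mar 14, 2000) before Varga (Nov 27, 2000).
Marino and Reyes are each a home-nation competitor, so the next rule applies.
Marino and Reyes both have ranking points 3627 pts, so the next rule applies.
Among Marino and Reyes, alphabetically by surname: Marino before Reyes.
Order: Baptiste, Harlow, Marino, Reyes, Drummond, Achebe, Varga, Sorensen.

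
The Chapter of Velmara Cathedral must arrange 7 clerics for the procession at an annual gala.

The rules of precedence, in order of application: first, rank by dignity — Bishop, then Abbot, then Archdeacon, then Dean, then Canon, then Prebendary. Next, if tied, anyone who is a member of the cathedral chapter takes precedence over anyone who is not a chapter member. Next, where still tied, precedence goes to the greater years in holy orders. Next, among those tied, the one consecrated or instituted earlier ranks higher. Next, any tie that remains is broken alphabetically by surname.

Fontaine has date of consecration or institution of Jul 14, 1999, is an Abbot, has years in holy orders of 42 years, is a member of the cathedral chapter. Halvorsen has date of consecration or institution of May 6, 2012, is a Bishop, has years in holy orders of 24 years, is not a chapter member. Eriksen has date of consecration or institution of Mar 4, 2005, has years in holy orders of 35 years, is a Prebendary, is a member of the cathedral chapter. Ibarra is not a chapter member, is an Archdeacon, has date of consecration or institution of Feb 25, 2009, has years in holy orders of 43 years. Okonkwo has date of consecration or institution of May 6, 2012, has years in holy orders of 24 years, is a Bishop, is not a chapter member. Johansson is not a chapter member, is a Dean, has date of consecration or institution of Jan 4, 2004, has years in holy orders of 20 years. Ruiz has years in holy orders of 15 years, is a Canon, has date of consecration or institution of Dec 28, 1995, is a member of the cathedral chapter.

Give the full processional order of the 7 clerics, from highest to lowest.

Halvorsen, Okonkwo, Fontaine, Ibarra, Johansson, Ruiz, Eriksen

By dignity: Halvorsen and Okonkwo (Bishop); then Fontaine (Abbot); then Ibarra (Archdeacon); then Johansson (Dean); then Ruiz (Canon); then Eriksen (Prebendary).
Halvorsen and Okonkwo are each not a chapter member, so the next rule applies.
Halvorsen and Okonkwo both have years in holy orders 24 years, so the next rule applies.
Halvorsen and Okonkwo both have date of consecration or institution May 6, 2012, so the next rule applies.
Among Halvorsen and Okonkwo, alphabetically by surname: Halvorsen before Okonkwo.
Full order: Halvorsen, Okonkwo, Fontaine, Ibarra, Johansson, Ruiz, Eriksen.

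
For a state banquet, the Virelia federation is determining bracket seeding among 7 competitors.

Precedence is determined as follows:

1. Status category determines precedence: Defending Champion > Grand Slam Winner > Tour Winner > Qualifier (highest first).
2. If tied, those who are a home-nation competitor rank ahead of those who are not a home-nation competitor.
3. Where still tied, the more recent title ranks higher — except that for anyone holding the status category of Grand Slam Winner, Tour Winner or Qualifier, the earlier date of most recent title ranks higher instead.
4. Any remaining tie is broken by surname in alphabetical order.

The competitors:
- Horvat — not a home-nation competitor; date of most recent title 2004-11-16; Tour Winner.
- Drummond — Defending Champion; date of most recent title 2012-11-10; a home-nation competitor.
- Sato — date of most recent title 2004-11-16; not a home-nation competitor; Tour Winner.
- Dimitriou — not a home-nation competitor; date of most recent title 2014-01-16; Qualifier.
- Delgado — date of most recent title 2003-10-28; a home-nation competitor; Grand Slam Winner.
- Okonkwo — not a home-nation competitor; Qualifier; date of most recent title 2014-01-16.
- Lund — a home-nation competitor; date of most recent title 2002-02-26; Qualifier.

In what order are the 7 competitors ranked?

Drummond, Delgado, Horvat, Sato, Lund, Dimitriou, Okonkwo

By status category: Drummond (Defending Champion); then Delgado (Grand Slam Winner); then Horvat and Sato (Tour Winner); then Lund, Dimitriou and Okonkwo (Qualifier).
Horvat and Sato are each not a home-nation competitor, so the next rule applies.
Horvat and Sato both have date of most recent title 2004-11-16, so the next rule applies.
Among Horvat and Sato, alphabetically by surname: Horvat before Sato.
Among Lund, Dimitriou and Okonkwo, a home-nation competitor before not a home-nation competitor: Lund (a home-nation competitor) before Dimitriou and Okonkwo (not a home-nation competitor).
Dimitriou and Okonkwo both have date of most recent title 2014-01-16, so the next rule applies.
Among Dimitriou and Okonkwo, alphabetically by surname: Dimitriou before Okonkwo.
Full order: Drummond, Delgado, Horvat, Sato, Lund, Dimitriou, Okonkwo.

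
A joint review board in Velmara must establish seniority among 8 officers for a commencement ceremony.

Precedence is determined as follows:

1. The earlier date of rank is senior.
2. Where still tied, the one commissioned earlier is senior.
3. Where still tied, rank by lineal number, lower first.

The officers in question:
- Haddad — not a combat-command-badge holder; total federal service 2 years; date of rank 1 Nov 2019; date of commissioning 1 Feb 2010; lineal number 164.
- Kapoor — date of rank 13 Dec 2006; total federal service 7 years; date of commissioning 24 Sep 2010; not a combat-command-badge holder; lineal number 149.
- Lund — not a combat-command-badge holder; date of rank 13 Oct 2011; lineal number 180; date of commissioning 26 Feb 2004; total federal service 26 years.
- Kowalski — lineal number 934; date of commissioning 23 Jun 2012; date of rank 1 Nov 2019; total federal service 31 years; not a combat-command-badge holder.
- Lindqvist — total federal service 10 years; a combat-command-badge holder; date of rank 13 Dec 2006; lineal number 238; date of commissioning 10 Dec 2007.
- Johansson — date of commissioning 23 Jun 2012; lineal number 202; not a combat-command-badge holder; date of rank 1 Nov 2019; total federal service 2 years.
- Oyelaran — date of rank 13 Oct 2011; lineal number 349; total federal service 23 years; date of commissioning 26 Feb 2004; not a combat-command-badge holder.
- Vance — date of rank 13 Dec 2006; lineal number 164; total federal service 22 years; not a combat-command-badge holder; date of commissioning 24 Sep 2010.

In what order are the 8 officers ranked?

Lindqvist, Kapoor, Vance, Lund, Oyelaran, Haddad, Johansson, Kowalski

By date of rank (earlier first): Lindqvist, Kapoor and Vance (each 13 Dec 2006); then Lund and Oyelaran (both 13 Oct 2011); then Haddad, Johansson and Kowalski (each 1 Nov 2019).
Among Lindqvist, Kapoor and Vance, by date of commissioning (earlier first): Lindqvist (10 Dec 2007) before Kapoor and Vance (24 Sep 2010).
Among Kapoor and Vance, by lineal number (lower first): Kapoor (149) before Vance (164).
Lund and Oyelaran both have date of commissioning 26 Feb 2004, so the next rule applies.
Among Lund and Oyelaran, by lineal number (lower first): Lund (180) before Oyelaran (349).
Among Haddad, Johansson and Kowalski, by date of commissioning (earlier first): Haddad (1 Feb 2010) before Johansson and Kowalski (23 Jun 2012).
Among Johansson and Kowalski, by lineal number (lower first): Johansson (202) before Kowalski (934).
Full order: Lindqvist, Kapoor, Vance, Lund, Oyelaran, Haddad, Johansson, Kowalski.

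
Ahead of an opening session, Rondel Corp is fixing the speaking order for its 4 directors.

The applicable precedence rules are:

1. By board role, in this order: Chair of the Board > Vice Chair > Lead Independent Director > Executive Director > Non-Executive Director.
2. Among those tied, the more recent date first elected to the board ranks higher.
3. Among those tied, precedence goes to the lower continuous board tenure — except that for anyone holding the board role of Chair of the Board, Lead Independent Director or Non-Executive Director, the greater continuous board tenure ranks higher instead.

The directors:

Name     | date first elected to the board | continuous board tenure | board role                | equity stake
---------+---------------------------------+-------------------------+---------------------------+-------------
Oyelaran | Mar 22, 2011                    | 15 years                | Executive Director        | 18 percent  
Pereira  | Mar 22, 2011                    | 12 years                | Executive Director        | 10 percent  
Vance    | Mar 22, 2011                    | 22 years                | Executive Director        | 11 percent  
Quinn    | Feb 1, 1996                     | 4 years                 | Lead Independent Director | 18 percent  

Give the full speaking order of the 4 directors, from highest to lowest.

By board role: Quinn (Lead Independent Director); then Pereira, Oyelaran and Vance (Executive Director).
Pereira, Oyelaran and Vance all have date first elected to the board Mar 22, 2011, so the next rule applies.
Among Pereira, Oyelaran and Vance, by continuous board tenure (lower first): Pereira (12 years) before Oyelaran (15 years) before Vance (22 years).
Full order: Quinn, Pereira, Oyelaran, Vance.

Quinn, Pereira, Oyelaran, Vance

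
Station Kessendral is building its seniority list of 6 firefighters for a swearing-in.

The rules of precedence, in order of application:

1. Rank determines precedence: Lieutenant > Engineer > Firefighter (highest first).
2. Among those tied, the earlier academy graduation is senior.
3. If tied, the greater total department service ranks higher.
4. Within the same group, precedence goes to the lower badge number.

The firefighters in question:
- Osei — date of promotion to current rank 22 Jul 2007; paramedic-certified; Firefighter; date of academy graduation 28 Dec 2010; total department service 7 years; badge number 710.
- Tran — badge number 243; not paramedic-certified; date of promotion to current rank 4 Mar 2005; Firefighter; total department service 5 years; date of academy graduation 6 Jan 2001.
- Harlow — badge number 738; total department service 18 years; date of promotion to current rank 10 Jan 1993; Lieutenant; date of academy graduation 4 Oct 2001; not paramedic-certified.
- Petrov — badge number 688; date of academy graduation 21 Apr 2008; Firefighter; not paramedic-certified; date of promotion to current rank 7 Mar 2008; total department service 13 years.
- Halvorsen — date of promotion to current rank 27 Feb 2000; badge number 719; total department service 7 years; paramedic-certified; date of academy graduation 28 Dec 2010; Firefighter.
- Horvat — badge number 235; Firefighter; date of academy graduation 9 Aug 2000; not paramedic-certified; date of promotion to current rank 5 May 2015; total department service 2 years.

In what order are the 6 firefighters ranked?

By rank: Harlow (Lieutenant); then Horvat, Tran, Petrov, Osei and Halvorsen (Firefighter).
Among Horvat, Tran, Petrov, Osei and Halvorsen, by date of academy graduation (earlier first): Horvat (9 Aug 2000) before Tran (6 Jan 2001) before Petrov (21 Apr 2008) before Osei and Halvorsen (28 Dec 2010).
Osei and Halvorsen both have total department service 7 years, so the next rule applies.
Among Osei and Halvorsen, by badge number (lower first): Osei (710) before Halvorsen (719).
Full order: Harlow, Horvat, Tran, Petrov, Osei, Halvorsen.

Harlow, Horvat, Tran, Petrov, Osei, Halvorsen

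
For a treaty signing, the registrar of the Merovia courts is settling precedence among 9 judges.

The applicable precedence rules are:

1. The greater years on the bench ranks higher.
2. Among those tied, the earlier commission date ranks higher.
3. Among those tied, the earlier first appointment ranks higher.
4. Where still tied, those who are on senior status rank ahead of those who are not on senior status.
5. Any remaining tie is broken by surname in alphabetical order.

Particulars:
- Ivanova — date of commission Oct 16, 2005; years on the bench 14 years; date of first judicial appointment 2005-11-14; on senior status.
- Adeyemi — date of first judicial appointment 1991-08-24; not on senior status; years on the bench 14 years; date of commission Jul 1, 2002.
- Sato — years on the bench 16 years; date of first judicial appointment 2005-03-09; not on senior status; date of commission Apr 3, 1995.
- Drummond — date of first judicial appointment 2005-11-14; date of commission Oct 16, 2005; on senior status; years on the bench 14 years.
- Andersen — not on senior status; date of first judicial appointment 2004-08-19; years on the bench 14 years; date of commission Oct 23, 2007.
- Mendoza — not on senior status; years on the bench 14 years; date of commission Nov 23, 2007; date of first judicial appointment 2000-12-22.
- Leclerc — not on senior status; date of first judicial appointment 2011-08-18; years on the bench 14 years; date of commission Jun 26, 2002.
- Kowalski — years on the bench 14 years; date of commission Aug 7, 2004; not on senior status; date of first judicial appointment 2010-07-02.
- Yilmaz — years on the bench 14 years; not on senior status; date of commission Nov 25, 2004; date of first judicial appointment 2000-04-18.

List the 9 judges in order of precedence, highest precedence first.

Sato, Leclerc, Adeyemi, Kowalski, Yilmaz, Drummond, Ivanova, Andersen, Mendoza

By years on the bench (higher first): Sato (16 years); then Leclerc, Adeyemi, Kowalski, Yilmaz, Drummond, Ivanova, Andersen and Mendoza (each 14 years).
Among Leclerc, Adeyemi, Kowalski, Yilmaz, Drummond, Ivanova, Andersen and Mendoza, by date of commission (earlier first): Leclerc (Jun 26, 2002) before Adeyemi (Jul 1, 2002) before Kowalski (Aug 7, 2004) before Yilmaz (Nov 25, 2004) before Drummond and Ivanova (Oct 16, 2005) before Andersen (Oct 23, 2007) before Mendoza (Nov 23, 2007).
Drummond and Ivanova both have date of first judicial appointment 2005-11-14, so the next rule applies.
Drummond and Ivanova are each on senior status, so the next rule applies.
Among Drummond and Ivanova, alphabetically by surname: Drummond before Ivanova.
Full order: Sato, Leclerc, Adeyemi, Kowalski, Yilmaz, Drummond, Ivanova, Andersen, Mendoza.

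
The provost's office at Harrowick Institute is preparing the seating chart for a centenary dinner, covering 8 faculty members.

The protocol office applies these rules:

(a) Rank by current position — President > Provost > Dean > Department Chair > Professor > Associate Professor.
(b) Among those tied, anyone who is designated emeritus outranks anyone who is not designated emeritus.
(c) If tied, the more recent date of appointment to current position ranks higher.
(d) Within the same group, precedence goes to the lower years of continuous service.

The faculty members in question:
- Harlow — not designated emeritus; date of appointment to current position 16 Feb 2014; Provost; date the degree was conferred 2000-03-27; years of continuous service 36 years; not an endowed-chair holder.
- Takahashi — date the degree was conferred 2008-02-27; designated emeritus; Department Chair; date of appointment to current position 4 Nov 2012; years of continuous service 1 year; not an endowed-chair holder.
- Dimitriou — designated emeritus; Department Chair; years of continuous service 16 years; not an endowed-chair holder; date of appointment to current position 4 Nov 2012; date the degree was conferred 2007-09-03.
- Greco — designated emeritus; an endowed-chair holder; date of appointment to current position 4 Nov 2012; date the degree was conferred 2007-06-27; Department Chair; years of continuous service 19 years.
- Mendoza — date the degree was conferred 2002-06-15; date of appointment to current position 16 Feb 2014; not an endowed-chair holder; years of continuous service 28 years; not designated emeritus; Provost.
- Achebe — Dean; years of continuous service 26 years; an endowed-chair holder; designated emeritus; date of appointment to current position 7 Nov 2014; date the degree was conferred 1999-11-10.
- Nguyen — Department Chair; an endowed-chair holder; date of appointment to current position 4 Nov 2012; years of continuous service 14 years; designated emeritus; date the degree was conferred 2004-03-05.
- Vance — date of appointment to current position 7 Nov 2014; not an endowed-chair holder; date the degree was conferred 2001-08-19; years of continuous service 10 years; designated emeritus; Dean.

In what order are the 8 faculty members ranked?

By current position: Mendoza and Harlow (Provost); then Vance and Achebe (Dean); then Takahashi, Nguyen, Dimitriou and Greco (Department Chair).
Mendoza and Harlow are each not designated emeritus, so the next rule applies.
Mendoza and Harlow both have date of appointment to current position 16 Feb 2014, so the next rule applies.
Among Mendoza and Harlow, by years of continuous service (lower first): Mendoza (28 years) before Harlow (36 years).
Vance and Achebe are each designated emeritus, so the next rule applies.
Vance and Achebe both have date of appointment to current position 7 Nov 2014, so the next rule applies.
Among Vance and Achebe, by years of continuous service (lower first): Vance (10 years) before Achebe (26 years).
Takahashi, Nguyen, Dimitriou and Greco are each designated emeritus, so the next rule applies.
Takahashi, Nguyen, Dimitriou and Greco all have date of appointment to current position 4 Nov 2012, so the next rule applies.
Among Takahashi, Nguyen, Dimitriou and Greco, by years of continuous service (lower first): Takahashi (1 year) before Nguyen (14 years) before Dimitriou (16 years) before Greco (19 years).
Full order: Mendoza, Harlow, Vance, Achebe, Takahashi, Nguyen, Dimitriou, Greco.

Mendoza, Harlow, Vance, Achebe, Takahashi, Nguyen, Dimitriou, Greco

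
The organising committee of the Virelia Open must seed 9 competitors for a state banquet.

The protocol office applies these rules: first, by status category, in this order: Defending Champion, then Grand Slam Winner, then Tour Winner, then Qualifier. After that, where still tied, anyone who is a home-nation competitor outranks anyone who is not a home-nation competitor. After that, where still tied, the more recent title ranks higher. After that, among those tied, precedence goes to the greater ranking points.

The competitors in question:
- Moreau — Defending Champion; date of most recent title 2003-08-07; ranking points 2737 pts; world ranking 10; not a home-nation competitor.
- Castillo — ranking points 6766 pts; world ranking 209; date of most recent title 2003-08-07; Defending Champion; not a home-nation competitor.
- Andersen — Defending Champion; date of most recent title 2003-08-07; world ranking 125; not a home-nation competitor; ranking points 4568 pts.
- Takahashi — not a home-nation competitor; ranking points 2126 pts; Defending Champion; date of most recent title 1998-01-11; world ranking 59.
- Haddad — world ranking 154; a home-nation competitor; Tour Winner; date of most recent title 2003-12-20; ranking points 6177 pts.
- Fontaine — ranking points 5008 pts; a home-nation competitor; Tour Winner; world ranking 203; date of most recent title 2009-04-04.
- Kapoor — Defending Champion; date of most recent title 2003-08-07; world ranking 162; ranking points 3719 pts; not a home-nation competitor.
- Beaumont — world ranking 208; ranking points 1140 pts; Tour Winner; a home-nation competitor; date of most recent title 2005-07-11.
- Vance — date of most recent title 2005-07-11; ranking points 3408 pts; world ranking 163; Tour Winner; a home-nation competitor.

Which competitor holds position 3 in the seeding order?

By status category: Castillo, Andersen, Kapoor, Moreau and Takahashi (Defending Champion); then Fontaine, Vance, Beaumont and Haddad (Tour Winner).
Castillo, Andersen, Kapoor, Moreau and Takahashi are each not a home-nation competitor, so the next rule applies.
Among Castillo, Andersen, Kapoor, Moreau and Takahashi, by date of most recent title (later first): Castillo, Andersen, Kapoor and Moreau (2003-08-07) before Takahashi (1998-01-11).
Among Castillo, Andersen, Kapoor and Moreau, by ranking points (higher first): Castillo (6766 pts) before Andersen (4568 pts) before Kapoor (3719 pts) before Moreau (2737 pts).
Fontaine, Vance, Beaumont and Haddad are each a home-nation competitor, so the next rule applies.
Among Fontaine, Vance, Beaumont and Haddad, by date of most recent title (later first): Fontaine (2009-04-04) before Vance and Beaumont (2005-07-11) before Haddad (2003-12-20).
Among Vance and Beaumont, by ranking points (higher first): Vance (3408 pts) before Beaumont (1140 pts).
Order: Castillo, Andersen, Kapoor, Moreau, Takahashi, Fontaine, Vance, Beaumont, Haddad.

Kapoor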